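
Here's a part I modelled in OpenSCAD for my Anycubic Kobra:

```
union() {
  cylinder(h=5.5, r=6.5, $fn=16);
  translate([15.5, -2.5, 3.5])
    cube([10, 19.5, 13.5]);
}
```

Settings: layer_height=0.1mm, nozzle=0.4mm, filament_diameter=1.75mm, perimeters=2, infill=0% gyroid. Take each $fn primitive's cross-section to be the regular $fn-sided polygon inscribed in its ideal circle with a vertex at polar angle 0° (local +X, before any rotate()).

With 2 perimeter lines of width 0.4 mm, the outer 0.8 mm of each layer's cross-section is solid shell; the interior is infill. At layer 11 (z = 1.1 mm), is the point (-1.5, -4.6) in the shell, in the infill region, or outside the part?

At z = 1.1 mm: the r=6.5 cylinder gives a regular 16-gon of circumradius 6.5 (constant along its height); the cube at (15.5, -2.5) is absent (z outside [3.5, 17]); Combining (union): only the r=6.5 cylinder is present, so the union is just that shape — 1 connected region. Overall, the cross-section is a single solid region. The nearest boundary edge runs (-2.49, -6.01)→(-0.00, -6.50); distance from the point to it = 1.57 mm. The point is inside the cross-section and 1.57 mm from the nearest boundary — more than the 0.8 mm shell width (2 × 0.4), so it's in the infill interior.

infill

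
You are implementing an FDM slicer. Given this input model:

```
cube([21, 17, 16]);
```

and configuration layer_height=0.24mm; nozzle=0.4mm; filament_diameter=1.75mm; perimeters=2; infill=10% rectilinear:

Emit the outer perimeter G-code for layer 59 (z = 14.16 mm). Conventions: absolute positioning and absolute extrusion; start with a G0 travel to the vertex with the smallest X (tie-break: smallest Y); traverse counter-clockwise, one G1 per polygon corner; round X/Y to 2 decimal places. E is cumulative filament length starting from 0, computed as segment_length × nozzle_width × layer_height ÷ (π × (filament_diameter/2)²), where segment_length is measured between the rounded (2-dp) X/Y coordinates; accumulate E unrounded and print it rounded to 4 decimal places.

G0 X0.00 Y0.00 Z14.16
G1 X21.00 Y0.00 E0.8382
G1 X21.00 Y17.00 E1.5167
G1 X0.00 Y17.00 E2.3548
G1 X0.00 Y0.00 E3.0333

At z = 14.16 mm: the cube (footprint 21×17) is included at this height. The outline is a single polygon with 4 vertices. Extrusion per mm of travel: 0.4 × 0.24 / (π × 0.875²) = 0.039912. Accumulating E over each segment gives final E = 3.0333.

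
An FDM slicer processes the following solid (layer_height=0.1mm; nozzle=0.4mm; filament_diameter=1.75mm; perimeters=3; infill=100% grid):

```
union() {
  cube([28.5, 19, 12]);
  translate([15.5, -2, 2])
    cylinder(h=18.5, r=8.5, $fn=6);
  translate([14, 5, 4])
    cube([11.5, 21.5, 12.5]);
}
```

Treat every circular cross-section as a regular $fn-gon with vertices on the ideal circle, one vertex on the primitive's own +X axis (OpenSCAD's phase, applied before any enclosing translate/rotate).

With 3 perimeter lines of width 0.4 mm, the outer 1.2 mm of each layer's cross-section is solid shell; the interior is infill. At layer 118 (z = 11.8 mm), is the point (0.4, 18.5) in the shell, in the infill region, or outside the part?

At z = 11.8 mm: the cube (footprint 28.5×19) is included at this height; the r=8.5 cylinder at (15.5, -2) gives a regular 6-gon of circumradius 8.5 (constant along its height); the 11.5×21.5 cube at (14, 5) contributes its full rectangle; Merging all regions: the regions partially overlap (shared area 223.16 mm²), so overlapping operands fuse into one piece — 1 connected region. Overall, the cross-section is a single solid region. The nearest boundary edge runs (0.00, 0.00)→(0.00, 19.00); distance from the point to it = 0.40 mm. The point is inside the cross-section, 0.40 mm from the nearest boundary — within the 1.2 mm shell band (3 × 0.4).

shell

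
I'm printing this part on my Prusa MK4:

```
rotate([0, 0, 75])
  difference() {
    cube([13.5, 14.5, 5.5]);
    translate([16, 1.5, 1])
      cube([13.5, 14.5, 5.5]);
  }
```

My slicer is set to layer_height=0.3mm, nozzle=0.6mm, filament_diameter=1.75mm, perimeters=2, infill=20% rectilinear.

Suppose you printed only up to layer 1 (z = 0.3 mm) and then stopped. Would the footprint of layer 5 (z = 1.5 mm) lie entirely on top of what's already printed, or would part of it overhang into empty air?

Compare the two slices. At z = 0.3: the cube (footprint 13.5×14.5) is included at this height (area 195.75 mm²); the cube at (16, 1.5) is absent (z outside [1, 6.5]); Subtracting the remaining from the first: none of the subtracted shapes is present at this height, so the 13.5×14.5 cube is unchanged — area = 195.75 mm²; (whole slice rotated 75° about Z — lengths, areas and connectivity unchanged). At z = 1.5: the cube (footprint 13.5×14.5) is included at this height (area 195.75 mm²); the cube at (16, 1.5) is present — its section is the full 13.5×14.5 rectangle (area 195.75 mm²); After the difference (first − rest): starting from the 13.5×14.5 cube (195.75 mm²), the 13.5×14.5 cube at (16, 1.5) misses the remaining region (no effect) — area = 195.75 mm²; (whole slice rotated 75° about Z — lengths, areas and connectivity unchanged). Checking containment: the cross-section at z = 1.5 is a subset of the cross-section at z = 0.3.

entirely on top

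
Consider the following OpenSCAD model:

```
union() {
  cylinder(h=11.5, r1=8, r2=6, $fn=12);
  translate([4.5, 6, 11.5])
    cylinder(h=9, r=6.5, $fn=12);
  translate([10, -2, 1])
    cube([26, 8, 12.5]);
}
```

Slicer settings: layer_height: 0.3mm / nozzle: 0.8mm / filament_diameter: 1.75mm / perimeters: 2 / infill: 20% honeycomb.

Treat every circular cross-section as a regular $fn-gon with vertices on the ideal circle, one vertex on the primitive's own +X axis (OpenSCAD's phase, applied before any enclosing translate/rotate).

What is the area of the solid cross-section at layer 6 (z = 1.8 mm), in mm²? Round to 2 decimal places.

At z = 1.8 mm: the cone: at t=0.157 of its height the radius interpolates to r₁+(r₂−r₁)t = 7.687, giving a regular 12-gon of that circumradius (area = (12/2)·7.687²·sin(360°/12) = 177.27 mm²); the cylinder at (4.5, 6) is not intersected at this z (z outside [11.5, 20.5]); the cube at (10, -2) (footprint 26×8) is included at this height (area 208.00 mm²); Combining (union): the 2 present regions are separate (no shared area or edge), so areas and boundary lengths simply add and each stays a separate island — area = 385.27 mm². Overall, the cross-section has 2 separate islands. Net area = 385.27 mm².

385.27 mm²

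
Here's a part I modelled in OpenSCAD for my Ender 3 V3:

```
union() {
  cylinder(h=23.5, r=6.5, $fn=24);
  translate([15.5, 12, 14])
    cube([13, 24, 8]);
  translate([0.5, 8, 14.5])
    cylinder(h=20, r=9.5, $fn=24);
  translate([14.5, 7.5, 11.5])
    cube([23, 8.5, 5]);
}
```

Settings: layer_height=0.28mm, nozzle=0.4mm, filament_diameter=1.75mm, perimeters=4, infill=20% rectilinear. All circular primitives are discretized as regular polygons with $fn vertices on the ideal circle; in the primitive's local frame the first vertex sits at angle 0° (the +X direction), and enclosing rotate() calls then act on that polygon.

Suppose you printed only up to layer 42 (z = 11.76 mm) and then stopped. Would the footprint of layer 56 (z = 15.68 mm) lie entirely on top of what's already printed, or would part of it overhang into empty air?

part overhangs

Compare the two slices. At z = 11.76: the r=6.5 cylinder contributes a regular 24-gon of circumradius 6.5 (area = (24/2)·6.500²·sin(360°/24) = 131.22 mm²); the cube at (15.5, 12) is not intersected at this z (z outside [14, 22]); the cylinder at (0.5, 8) is not intersected at this z (z outside [14.5, 34.5]); the 23×8.5 cube at (14.5, 7.5) contributes its full rectangle (area 195.50 mm²); Merging all regions: the 2 present regions are separate (no shared area or edge), so areas and boundary lengths simply add and each stays a separate island — area = 326.72 mm². At z = 15.68: the r=6.5 cylinder contributes a regular 24-gon of circumradius 6.5 (area = (24/2)·6.500²·sin(360°/24) = 131.22 mm²); the 13×24 cube at (15.5, 12) contributes its full rectangle (area 312.00 mm²); the cylinder at (0.5, 8): section is a regular 24-gon, circumradius r=9.5 (area = (24/2)·9.500²·sin(360°/24) = 280.30 mm²); the cube at (14.5, 7.5) (footprint 23×8.5) is included at this height (area 195.50 mm²); Merging all regions: the regions partially overlap — summed areas 919.02 mm² minus the doubly-counted overlap 125.82 mm² gives 793.20 mm² — area = 793.20 mm². Checking containment: at z = 15.68 the cross-section extends beyond the z = 11.76 cross-section by about 466.48 mm².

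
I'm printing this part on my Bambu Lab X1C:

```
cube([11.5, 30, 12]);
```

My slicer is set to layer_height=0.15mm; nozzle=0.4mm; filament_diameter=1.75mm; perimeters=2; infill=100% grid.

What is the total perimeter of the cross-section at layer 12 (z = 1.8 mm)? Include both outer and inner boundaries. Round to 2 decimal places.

83.00 mm

At z = 1.8 mm: the cube is present — its section is the full 11.5×30 rectangle (perimeter 83.00 mm). Overall, the cross-section is a single solid region. Total boundary length (outer) = 83.00 mm.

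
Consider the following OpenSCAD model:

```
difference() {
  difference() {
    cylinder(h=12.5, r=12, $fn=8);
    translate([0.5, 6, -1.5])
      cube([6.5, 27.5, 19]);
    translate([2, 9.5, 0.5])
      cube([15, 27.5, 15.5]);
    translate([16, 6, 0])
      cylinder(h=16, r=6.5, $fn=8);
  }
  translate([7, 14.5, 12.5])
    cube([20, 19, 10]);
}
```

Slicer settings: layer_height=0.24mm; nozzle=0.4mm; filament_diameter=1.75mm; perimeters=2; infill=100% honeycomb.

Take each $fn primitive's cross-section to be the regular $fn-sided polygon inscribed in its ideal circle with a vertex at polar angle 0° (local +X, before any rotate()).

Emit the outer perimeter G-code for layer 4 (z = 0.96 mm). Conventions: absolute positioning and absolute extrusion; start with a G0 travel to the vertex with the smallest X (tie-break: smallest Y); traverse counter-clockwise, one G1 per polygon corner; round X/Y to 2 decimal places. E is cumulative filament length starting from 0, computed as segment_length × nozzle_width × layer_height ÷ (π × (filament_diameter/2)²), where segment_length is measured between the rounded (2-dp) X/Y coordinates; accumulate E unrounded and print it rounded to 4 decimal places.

G0 X-12.00 Y0.00 Z0.96
G1 X-8.49 Y-8.49 E0.3667
G1 X0.00 Y-12.00 E0.7333
G1 X8.49 Y-8.49 E1.1000
G1 X12.00 Y0.00 E1.4667
G1 X11.42 Y1.40 E1.5272
G1 X11.40 Y1.40 E1.5280
G1 X9.50 Y6.00 E1.7266
G1 X9.51 Y6.02 E1.7275
G1 X8.49 Y8.49 E1.8342
G1 X7.00 Y9.10 E1.8984
G1 X7.00 Y6.00 E2.0221
G1 X0.50 Y6.00 E2.2816
G1 X0.50 Y11.79 E2.5127
G1 X0.00 Y12.00 E2.5343
G1 X-8.49 Y8.49 E2.9010
G1 X-12.00 Y0.00 E3.2677

At z = 0.96 mm: the r=12 cylinder gives a regular 8-gon of circumradius 12 (constant along its height); the cube at (0.5, 6) (footprint 6.5×27.5) is included at this height; the 15×27.5 cube at (2, 9.5) contributes its full rectangle; the cylinder at (16, 6): section is a regular 8-gon, circumradius r=6.5; Subtracting the remaining from the first: starting from the r=12 cylinder, the 6.5×27.5 cube at (0.5, 6) partially overlaps it — only the 28.90 mm² overlap (of its 178.75 mm²) is removed, clipping the outline; the 15×27.5 cube at (2, 9.5) misses the remaining region (no effect); the r=6.5 cylinder at (16, 6) partially overlaps it — only the 0.07 mm² overlap (of its 119.50 mm²) is removed, clipping the outline — 1 connected region; the cube at (7, 14.5) is absent (z outside [12.5, 22.5]); After the difference (first − rest): none of the subtracted shapes is present at this height, so that combined region is unchanged — 1 connected region. The outline is a single polygon with 16 vertices. Extrusion per mm of travel: 0.4 × 0.24 / (π × 0.875²) = 0.039912. Accumulating E over each segment gives final E = 3.2677.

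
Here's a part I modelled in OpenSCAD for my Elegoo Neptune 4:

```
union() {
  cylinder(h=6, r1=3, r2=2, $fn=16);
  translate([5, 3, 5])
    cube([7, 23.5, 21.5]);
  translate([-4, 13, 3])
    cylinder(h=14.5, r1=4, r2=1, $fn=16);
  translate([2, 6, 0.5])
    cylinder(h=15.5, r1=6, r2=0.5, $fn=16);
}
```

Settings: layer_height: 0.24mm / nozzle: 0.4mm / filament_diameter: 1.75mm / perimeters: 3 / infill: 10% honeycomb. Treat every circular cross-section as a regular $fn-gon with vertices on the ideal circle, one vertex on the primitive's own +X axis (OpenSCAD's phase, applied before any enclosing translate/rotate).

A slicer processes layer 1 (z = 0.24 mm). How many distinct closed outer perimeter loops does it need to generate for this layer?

1

At z = 0.24 mm: the cone (r1=3→r2=2) has section circumradius 2.960 here — a regular 16-gon; the cube at (5, 3) does not reach this height (z outside [5, 26.5]); the cone at (-4, 13) does not reach this height (z outside [3, 17.5]); the cone at (2, 6) is not intersected at this z (z outside [0.5, 16]); Merging all regions: only the cone is present, so the union is just that shape — 1 connected region. The result has 1 disconnected region.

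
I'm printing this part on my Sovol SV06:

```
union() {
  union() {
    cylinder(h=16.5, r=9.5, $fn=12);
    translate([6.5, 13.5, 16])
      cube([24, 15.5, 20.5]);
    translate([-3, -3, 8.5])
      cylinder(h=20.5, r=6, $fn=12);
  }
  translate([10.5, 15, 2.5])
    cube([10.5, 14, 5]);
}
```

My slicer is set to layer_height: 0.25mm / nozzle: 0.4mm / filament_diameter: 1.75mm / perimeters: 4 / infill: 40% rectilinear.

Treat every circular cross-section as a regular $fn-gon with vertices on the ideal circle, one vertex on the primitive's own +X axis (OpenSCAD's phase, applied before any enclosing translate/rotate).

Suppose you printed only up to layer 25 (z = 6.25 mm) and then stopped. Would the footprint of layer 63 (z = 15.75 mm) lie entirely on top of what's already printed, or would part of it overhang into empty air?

Compare the two slices. At z = 6.25: the r=9.5 cylinder contributes a regular 12-gon of circumradius 9.5 (area = (12/2)·9.500²·sin(360°/12) = 270.75 mm²); the cube at (6.5, 13.5) does not reach this height (z outside [16, 36.5]); the cylinder at (-3, -3) does not reach this height (z outside [8.5, 29]); Merging all regions: only the r=9.5 cylinder is present, so the union is just that shape — area = 270.75 mm²; the 10.5×14 cube at (10.5, 15) contributes its full rectangle (area 147.00 mm²); Merging all regions: the 2 present regions are separate (no shared area or edge), so areas and boundary lengths simply add and each stays a separate island — area = 417.75 mm². At z = 15.75: the r=9.5 cylinder gives a regular 12-gon of circumradius 9.5 (constant along its height) (area = (12/2)·9.500²·sin(360°/12) = 270.75 mm²); the cube at (6.5, 13.5) is absent (z outside [16, 36.5]); the r=6 cylinder at (-3, -3) contributes a regular 12-gon of circumradius 6 (area = (12/2)·6.000²·sin(360°/12) = 108.00 mm²); Merging all regions: the regions partially overlap — summed areas 378.75 mm² minus the doubly-counted overlap 102.93 mm² gives 275.82 mm² — area = 275.82 mm²; the cube at (10.5, 15) does not reach this height (z outside [2.5, 7.5]); Combining (union): only that combined region is present, so the union is just that shape — area = 275.82 mm². Checking containment: at z = 15.75 the cross-section extends beyond the z = 6.25 cross-section by about 5.07 mm².

part overhangs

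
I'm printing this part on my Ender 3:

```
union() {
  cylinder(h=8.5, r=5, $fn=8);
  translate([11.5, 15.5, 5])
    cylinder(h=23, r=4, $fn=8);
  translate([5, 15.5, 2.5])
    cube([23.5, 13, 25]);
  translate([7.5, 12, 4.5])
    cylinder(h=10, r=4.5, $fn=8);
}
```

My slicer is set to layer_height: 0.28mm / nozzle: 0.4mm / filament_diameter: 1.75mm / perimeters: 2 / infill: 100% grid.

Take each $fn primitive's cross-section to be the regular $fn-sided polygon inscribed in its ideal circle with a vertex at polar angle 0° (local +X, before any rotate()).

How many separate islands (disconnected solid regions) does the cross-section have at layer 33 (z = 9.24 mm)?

At z = 9.24 mm: the cylinder is absent (z outside [0, 8.5]); the cylinder at (11.5, 15.5): section is a regular 8-gon, circumradius r=4; the cube at (5, 15.5) is present — its section is the full 23.5×13 rectangle; the r=4.5 cylinder at (7.5, 12) gives a regular 8-gon of circumradius 4.5 (constant along its height); Merging all regions: the regions partially overlap (shared area 35.64 mm²), so overlapping operands fuse into one piece — 1 connected region. Overall, the cross-section is a single solid region. Island count = 1.

1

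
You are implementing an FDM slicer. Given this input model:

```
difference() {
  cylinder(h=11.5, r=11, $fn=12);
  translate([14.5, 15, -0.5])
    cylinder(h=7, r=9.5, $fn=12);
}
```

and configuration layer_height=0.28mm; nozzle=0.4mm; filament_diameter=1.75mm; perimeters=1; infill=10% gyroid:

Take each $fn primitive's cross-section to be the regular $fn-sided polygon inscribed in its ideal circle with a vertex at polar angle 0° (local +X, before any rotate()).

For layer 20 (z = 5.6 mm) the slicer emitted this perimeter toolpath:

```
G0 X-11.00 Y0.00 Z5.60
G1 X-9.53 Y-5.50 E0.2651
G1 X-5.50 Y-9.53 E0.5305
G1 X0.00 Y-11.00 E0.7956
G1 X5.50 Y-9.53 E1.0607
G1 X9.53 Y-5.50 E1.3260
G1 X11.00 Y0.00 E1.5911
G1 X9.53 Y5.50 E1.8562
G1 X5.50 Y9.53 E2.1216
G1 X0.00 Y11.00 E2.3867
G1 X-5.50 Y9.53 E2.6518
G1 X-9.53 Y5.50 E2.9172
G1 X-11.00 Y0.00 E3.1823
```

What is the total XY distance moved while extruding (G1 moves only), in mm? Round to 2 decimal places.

Sum the Euclidean lengths of each G1 segment: total = 68.34 mm.

68.34 mm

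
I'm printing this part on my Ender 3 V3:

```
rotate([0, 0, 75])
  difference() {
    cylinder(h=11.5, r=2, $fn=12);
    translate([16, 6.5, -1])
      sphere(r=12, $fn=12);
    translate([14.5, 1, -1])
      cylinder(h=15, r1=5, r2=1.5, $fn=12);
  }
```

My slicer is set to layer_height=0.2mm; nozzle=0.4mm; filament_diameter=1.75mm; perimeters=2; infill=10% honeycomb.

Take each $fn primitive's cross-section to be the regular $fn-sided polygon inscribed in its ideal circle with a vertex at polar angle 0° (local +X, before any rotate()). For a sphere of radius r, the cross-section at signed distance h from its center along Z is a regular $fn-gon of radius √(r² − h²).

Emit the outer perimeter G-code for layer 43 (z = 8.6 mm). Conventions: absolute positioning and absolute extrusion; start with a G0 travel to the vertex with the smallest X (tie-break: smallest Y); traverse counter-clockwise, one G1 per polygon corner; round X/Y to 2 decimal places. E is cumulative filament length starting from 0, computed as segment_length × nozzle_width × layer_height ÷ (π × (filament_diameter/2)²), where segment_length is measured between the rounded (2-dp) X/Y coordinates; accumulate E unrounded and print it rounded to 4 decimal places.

At z = 8.6 mm: the r=2 cylinder gives a regular 12-gon of circumradius 2 (constant along its height); the sphere at (16, 6.5): section is a regular 12-gon, circumradius = √(r²−h²) = √(12²−9.6²) = 7.200; the cone at (14.5, 1) (r1=5→r2=1.5) has section circumradius 2.760 here — a regular 12-gon; Taking the first minus the rest: starting from the r=2 cylinder, the r=12 sphere at (16, 6.5) misses the remaining region (no effect); the cone at (14.5, 1) misses the remaining region (no effect) — 1 connected region; (rotated 75° about Z; rotation is an isometry so areas/perimeters/island counts are preserved). The outline is a single polygon with 12 vertices. Extrusion per mm of travel: 0.4 × 0.2 / (π × 0.875²) = 0.033260. Accumulating E over each segment gives final E = 0.4126.

G0 X-1.93 Y-0.52 Z8.60
G1 X-1.41 Y-1.41 E0.0343
G1 X-0.52 Y-1.93 E0.0686
G1 X0.52 Y-1.93 E0.1032
G1 X1.41 Y-1.41 E0.1374
G1 X1.93 Y-0.52 E0.1717
G1 X1.93 Y0.52 E0.2063
G1 X1.41 Y1.41 E0.2406
G1 X0.52 Y1.93 E0.2749
G1 X-0.52 Y1.93 E0.3095
G1 X-1.41 Y1.41 E0.3438
G1 X-1.93 Y0.52 E0.3780
G1 X-1.93 Y-0.52 E0.4126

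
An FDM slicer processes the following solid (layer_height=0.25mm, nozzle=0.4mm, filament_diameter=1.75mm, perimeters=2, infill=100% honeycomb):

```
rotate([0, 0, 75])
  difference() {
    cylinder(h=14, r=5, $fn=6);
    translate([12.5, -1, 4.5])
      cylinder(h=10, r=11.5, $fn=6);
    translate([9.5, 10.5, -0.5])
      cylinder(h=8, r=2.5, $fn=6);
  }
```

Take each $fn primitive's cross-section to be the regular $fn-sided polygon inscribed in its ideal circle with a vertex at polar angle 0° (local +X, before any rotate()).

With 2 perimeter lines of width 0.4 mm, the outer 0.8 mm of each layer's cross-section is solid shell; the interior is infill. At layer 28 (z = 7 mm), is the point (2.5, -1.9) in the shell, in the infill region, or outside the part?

At z = 7 mm: the cylinder: section is a regular 6-gon, circumradius r=5; the r=11.5 cylinder at (12.5, -1) gives a regular 6-gon of circumradius 11.5 (constant along its height); the cylinder at (9.5, 10.5): section is a regular 6-gon, circumradius r=2.5; Taking the first minus the rest: starting from the r=5 cylinder, the r=11.5 cylinder at (12.5, -1) partially overlaps it — only the 13.57 mm² overlap (of its 343.60 mm²) is removed, clipping the outline; the r=2.5 cylinder at (9.5, 10.5) misses the remaining region (no effect) — 1 connected region; (whole slice rotated 75° about Z — lengths, areas and connectivity unchanged). Overall, the cross-section is a single solid region. Undo the 75° rotation: the query point maps to (-1.188, -2.907) in the un-rotated model frame. The nearest boundary edge runs (2.50, -4.33)→(-2.50, -4.33); distance from the point to it = 1.42 mm. The point is inside the cross-section and 1.42 mm from the nearest boundary — more than the 0.8 mm shell width (2 × 0.4), so it's in the infill interior.

infill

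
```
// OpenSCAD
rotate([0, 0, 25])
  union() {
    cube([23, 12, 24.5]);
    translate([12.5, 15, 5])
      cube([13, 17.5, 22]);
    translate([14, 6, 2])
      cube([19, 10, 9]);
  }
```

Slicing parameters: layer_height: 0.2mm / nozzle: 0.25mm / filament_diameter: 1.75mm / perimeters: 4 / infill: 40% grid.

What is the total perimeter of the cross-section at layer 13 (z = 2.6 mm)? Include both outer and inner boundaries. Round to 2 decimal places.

At z = 2.6 mm: the 23×12 cube contributes its full rectangle (perimeter 70.00 mm); the cube at (12.5, 15) is not intersected at this z (z outside [5, 27]); the 19×10 cube at (14, 6) contributes its full rectangle (perimeter 58.00 mm); Taking the union: the regions partially overlap (shared area 54.00 mm²), so the edge portions inside another operand are dropped and the merged outline is re-measured after clipping — boundary = 98.00 mm; (rotated 25° about Z; rotation is an isometry so areas/perimeters/island counts are preserved). Overall, the cross-section is a single solid region. Total boundary length (outer) = 98.00 mm.

98.00 mm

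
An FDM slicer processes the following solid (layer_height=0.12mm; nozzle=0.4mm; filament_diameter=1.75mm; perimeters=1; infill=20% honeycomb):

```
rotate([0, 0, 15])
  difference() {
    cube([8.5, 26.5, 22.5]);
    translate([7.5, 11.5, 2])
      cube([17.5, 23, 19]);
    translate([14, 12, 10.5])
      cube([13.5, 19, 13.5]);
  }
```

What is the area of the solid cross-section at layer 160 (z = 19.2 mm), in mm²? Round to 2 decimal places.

210.25 mm²

At z = 19.2 mm: the cube is present — its section is the full 8.5×26.5 rectangle (area 225.25 mm²); the 17.5×23 cube at (7.5, 11.5) contributes its full rectangle (area 402.50 mm²); the cube at (14, 12) (footprint 13.5×19) is included at this height (area 256.50 mm²); Subtracting the remaining from the first: starting from the 8.5×26.5 cube (225.25 mm²), the 17.5×23 cube at (7.5, 11.5) partially overlaps it — only the 15.00 mm² overlap (of its 402.50 mm²) is removed, clipping the outline; the 13.5×19 cube at (14, 12) misses the remaining region (no effect) — area = 210.25 mm²; (whole slice rotated 15° about Z — lengths, areas and connectivity unchanged). Overall, the cross-section is a single solid region. Net area = 210.25 mm².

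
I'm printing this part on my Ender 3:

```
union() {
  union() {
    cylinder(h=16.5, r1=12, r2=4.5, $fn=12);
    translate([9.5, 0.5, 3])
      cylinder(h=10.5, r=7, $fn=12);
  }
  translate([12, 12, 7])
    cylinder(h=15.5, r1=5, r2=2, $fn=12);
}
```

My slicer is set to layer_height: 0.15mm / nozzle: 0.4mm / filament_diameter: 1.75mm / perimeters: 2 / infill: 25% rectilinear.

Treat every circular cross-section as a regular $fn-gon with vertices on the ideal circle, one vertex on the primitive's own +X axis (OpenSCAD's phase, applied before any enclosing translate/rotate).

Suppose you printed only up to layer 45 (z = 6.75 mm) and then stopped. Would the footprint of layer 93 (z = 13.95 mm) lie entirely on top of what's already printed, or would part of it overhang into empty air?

Compare the two slices. At z = 6.75: the cone contributes a regular 12-gon of circumradius 8.932 (interpolated between r1=12 and r2=4.5 at t=0.409) (area = (12/2)·8.932²·sin(360°/12) = 239.33 mm²); the cylinder at (9.5, 0.5): section is a regular 12-gon, circumradius r=7 (area = (12/2)·7.000²·sin(360°/12) = 147.00 mm²); Taking the union: the regions partially overlap — summed areas 386.33 mm² minus the doubly-counted overlap 51.44 mm² gives 334.89 mm² — area = 334.89 mm²; the cone at (12, 12) is absent (z outside [7, 22.5]); Combining (union): only the result so far is present, so the union is just that shape — area = 334.89 mm². At z = 13.95: the cone contributes a regular 12-gon of circumradius 5.659 (interpolated between r1=12 and r2=4.5 at t=0.845) (area = (12/2)·5.659²·sin(360°/12) = 96.08 mm²); the cylinder at (9.5, 0.5) does not reach this height (z outside [3, 13.5]); Combining (union): only the cone is present, so the union is just that shape — area = 96.08 mm²; the cone at (12, 12): at t=0.448 of its height the radius interpolates to r₁+(r₂−r₁)t = 3.655, giving a regular 12-gon of that circumradius (area = (12/2)·3.655²·sin(360°/12) = 40.07 mm²); Merging all regions: the 2 present regions are separate (no shared area or edge), so areas and boundary lengths simply add and each stays a separate island — area = 136.15 mm². Checking containment: at z = 13.95 the cross-section extends beyond the z = 6.75 cross-section by about 40.07 mm².

part overhangs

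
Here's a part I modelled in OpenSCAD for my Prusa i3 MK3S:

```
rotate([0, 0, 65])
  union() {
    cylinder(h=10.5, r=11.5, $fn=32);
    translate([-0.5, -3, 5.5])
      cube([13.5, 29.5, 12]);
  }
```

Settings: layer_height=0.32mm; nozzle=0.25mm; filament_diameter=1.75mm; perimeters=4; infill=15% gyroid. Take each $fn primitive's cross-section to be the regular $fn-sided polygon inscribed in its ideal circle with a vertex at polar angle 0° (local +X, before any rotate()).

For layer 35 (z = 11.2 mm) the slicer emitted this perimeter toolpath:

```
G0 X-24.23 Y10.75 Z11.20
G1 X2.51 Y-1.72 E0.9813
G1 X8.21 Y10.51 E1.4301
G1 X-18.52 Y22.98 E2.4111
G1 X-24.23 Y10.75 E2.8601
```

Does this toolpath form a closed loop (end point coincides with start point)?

yes

Start point (G0): (-24.23, 10.75). End point (last G1): the path returns to the start — closed.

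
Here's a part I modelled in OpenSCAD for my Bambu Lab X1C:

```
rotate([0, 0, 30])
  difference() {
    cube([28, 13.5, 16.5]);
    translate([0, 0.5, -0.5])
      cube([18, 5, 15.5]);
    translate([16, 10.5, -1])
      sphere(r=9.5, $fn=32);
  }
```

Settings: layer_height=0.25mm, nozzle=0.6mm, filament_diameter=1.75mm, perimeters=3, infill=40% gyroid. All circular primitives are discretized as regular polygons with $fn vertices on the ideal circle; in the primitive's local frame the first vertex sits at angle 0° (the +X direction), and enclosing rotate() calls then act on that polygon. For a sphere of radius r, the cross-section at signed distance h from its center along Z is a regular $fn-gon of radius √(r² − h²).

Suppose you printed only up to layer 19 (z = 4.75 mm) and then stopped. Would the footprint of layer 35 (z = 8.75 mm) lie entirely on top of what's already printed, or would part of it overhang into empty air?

Compare the two slices. At z = 4.75: the cube (footprint 28×13.5) is included at this height (area 378.00 mm²); the cube at (0, 0.5) (footprint 18×5) is included at this height (area 90.00 mm²); the sphere at (16, 10.5): section is a regular 32-gon, circumradius = √(r²−h²) = √(9.5²−5.75²) = 7.562 (area = (32/2)·7.562²·sin(360°/32) = 178.51 mm²); After the difference (first − rest): starting from the 28×13.5 cube (378.00 mm²), the 18×5 cube at (0, 0.5) lies inside it touching the edge (removes its full 90.00 mm²); the r=9.5 sphere at (16, 10.5) partially overlaps it — only the 118.44 mm² overlap (of its 178.51 mm²) is removed, clipping the outline — area = 169.56 mm²; (whole slice rotated 30° about Z — lengths, areas and connectivity unchanged). At z = 8.75: the cube is present — its section is the full 28×13.5 rectangle (area 378.00 mm²); the cube at (0, 0.5) is present — its section is the full 18×5 rectangle (area 90.00 mm²); the sphere at (16, 10.5) is not intersected at this z (|z−center|=9.750 > r=9.5); After the difference (first − rest): starting from the 28×13.5 cube (378.00 mm²), the 18×5 cube at (0, 0.5) lies inside it touching the edge (removes its full 90.00 mm²) — area = 288.00 mm²; (rotated 30° about Z; rotation is an isometry so areas/perimeters/island counts are preserved). Checking containment: at z = 8.75 the cross-section extends beyond the z = 4.75 cross-section by about 118.44 mm².

part overhangs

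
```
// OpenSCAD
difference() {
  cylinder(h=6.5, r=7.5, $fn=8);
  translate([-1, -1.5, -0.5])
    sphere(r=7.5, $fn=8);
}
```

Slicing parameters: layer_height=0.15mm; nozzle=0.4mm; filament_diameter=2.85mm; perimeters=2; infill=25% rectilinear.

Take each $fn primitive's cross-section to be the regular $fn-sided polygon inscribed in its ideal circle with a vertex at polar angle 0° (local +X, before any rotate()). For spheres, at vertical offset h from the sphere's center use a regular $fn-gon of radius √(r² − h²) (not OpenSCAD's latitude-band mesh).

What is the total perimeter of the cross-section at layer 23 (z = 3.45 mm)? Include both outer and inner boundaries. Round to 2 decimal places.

At z = 3.45 mm: the r=7.5 cylinder gives a regular 8-gon of circumradius 7.5 (constant along its height) (perimeter = 2·8·7.500·sin(180°/8) = 45.92 mm); the r=7.5 sphere at (-1, -1.5) contributes a regular 8-gon of circumradius √(7.5²−3.95²) = 6.376 (perimeter = 2·8·6.376·sin(180°/8) = 39.04 mm); Subtracting the remaining from the first: starting from the r=7.5 cylinder, the r=7.5 sphere at (-1, -1.5) partially overlaps it — only the 108.90 mm² overlap (of its 114.97 mm²) is removed, clipping the outline — boundary = 63.06 mm. Overall, the cross-section is a single solid region. Total boundary length (outer) = 63.06 mm.

63.06 mm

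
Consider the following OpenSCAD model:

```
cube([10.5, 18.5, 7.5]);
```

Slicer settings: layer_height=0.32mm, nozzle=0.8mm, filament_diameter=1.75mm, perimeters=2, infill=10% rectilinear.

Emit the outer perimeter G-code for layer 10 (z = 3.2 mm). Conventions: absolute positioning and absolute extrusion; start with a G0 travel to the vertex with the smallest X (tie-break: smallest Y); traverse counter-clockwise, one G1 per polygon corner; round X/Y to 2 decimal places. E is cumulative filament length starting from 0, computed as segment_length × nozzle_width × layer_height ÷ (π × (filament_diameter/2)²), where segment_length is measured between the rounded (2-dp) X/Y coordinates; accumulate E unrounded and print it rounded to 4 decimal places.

At z = 3.2 mm: the cube (footprint 10.5×18.5) is included at this height. The outline is a single polygon with 4 vertices. Extrusion per mm of travel: 0.8 × 0.32 / (π × 0.875²) = 0.106432. Accumulating E over each segment gives final E = 6.1731.

G0 X0.00 Y0.00 Z3.20
G1 X10.50 Y0.00 E1.1175
G1 X10.50 Y18.50 E3.0865
G1 X0.00 Y18.50 E4.2041
G1 X0.00 Y0.00 E6.1731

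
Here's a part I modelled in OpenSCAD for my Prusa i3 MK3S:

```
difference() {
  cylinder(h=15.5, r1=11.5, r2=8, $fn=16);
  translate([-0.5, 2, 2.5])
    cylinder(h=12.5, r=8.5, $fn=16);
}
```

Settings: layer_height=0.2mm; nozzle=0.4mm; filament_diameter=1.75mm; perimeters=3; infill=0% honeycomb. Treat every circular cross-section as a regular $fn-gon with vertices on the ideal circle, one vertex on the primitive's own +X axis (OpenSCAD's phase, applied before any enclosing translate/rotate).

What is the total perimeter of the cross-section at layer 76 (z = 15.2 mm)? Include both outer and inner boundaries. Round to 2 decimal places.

At z = 15.2 mm: the cone: at t=0.981 of its height the radius interpolates to r₁+(r₂−r₁)t = 8.068, giving a regular 16-gon of that circumradius (perimeter = 2·16·8.068·sin(180°/16) = 50.37 mm); the cylinder at (-0.5, 2) does not reach this height (z outside [2.5, 15]); Taking the first minus the rest: none of the subtracted shapes is present at this height, so the cone is unchanged — boundary = 50.37 mm. Overall, the cross-section is a single solid region. Total boundary length (outer) = 50.37 mm.

50.37 mm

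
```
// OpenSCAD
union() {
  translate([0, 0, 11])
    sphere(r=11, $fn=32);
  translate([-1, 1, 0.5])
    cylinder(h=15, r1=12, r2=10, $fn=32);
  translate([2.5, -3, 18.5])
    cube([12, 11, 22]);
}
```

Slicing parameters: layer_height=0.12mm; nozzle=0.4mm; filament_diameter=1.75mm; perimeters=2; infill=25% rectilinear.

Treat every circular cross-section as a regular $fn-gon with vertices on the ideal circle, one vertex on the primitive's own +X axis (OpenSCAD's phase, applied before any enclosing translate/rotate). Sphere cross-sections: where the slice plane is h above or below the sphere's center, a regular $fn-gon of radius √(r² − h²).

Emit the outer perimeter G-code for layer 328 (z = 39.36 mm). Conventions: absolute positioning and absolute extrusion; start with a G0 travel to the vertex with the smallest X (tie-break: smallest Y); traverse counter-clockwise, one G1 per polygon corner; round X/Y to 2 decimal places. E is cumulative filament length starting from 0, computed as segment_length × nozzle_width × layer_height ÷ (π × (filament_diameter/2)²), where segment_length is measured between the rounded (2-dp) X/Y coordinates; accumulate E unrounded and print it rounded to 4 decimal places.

At z = 39.36 mm: the sphere does not reach this height (|z−center|=28.360 > r=11); the cone at (-1, 1) is not intersected at this z (z outside [0.5, 15.5]); the cube at (2.5, -3) is present — its section is the full 12×11 rectangle; Merging all regions: only the 12×11 cube at (2.5, -3) is present, so the union is just that shape — 1 connected region. The outline is a single polygon with 4 vertices. Extrusion per mm of travel: 0.4 × 0.12 / (π × 0.875²) = 0.019956. Accumulating E over each segment gives final E = 0.9180.

G0 X2.50 Y-3.00 Z39.36
G1 X14.50 Y-3.00 E0.2395
G1 X14.50 Y8.00 E0.4590
G1 X2.50 Y8.00 E0.6985
G1 X2.50 Y-3.00 E0.9180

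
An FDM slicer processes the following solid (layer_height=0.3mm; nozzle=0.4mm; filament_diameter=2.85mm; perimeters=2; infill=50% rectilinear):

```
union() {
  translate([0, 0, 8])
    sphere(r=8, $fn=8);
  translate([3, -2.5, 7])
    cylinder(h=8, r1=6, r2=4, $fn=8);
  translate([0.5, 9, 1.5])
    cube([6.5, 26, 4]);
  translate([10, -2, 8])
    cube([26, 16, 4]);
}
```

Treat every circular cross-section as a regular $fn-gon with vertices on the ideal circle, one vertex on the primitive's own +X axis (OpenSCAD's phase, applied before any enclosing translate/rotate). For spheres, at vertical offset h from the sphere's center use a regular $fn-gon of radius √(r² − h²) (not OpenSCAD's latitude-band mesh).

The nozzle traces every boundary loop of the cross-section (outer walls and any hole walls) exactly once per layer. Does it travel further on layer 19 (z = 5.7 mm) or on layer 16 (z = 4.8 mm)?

Layer 19 (z = 5.7): the sphere: section is a regular 8-gon, circumradius = √(r²−h²) = √(8²−2.3²) = 7.662 (perimeter = 2·8·7.662·sin(180°/8) = 46.92 mm); the cone at (3, -2.5) is absent (z outside [7, 15]); the cube at (0.5, 9) does not reach this height (z outside [1.5, 5.5]); the cube at (10, -2) is absent (z outside [8, 12]); Merging all regions: only the r=8 sphere is present, so the union is just that shape — boundary = 46.92 mm. So its perimeter = 46.92 mm. Layer 16 (z = 4.8): the sphere: section is a regular 8-gon, circumradius = √(r²−h²) = √(8²−3.2²) = 7.332 (perimeter = 2·8·7.332·sin(180°/8) = 44.89 mm); the cone at (3, -2.5) does not reach this height (z outside [7, 15]); the 6.5×26 cube at (0.5, 9) contributes its full rectangle (perimeter 65.00 mm); the cube at (10, -2) is absent (z outside [8, 12]); Taking the union: the 2 present regions are separate (no shared area or edge), so areas and boundary lengths simply add and each stays a separate island — boundary = 109.89 mm. So its perimeter = 109.89 mm. Layer 16 is larger (109.89 vs 46.92 mm).

layer 16 (z = 4.8 mm)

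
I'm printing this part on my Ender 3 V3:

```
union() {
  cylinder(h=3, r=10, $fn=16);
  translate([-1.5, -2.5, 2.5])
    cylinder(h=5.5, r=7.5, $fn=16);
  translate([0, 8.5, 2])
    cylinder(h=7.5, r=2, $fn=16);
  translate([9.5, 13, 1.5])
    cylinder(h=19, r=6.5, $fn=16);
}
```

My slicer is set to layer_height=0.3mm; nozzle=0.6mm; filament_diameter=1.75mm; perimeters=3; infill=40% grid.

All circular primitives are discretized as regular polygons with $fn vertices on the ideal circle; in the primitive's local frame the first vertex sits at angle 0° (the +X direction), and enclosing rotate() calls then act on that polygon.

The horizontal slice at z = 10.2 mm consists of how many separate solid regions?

At z = 10.2 mm: the cylinder is absent (z outside [0, 3]); the cylinder at (-1.5, -2.5) does not reach this height (z outside [2.5, 8]); the cylinder at (0, 8.5) is not intersected at this z (z outside [2, 9.5]); the cylinder at (9.5, 13): section is a regular 16-gon, circumradius r=6.5; Merging all regions: only the r=6.5 cylinder at (9.5, 13) is present, so the union is just that shape — 1 connected region. The result has 1 disconnected region.

1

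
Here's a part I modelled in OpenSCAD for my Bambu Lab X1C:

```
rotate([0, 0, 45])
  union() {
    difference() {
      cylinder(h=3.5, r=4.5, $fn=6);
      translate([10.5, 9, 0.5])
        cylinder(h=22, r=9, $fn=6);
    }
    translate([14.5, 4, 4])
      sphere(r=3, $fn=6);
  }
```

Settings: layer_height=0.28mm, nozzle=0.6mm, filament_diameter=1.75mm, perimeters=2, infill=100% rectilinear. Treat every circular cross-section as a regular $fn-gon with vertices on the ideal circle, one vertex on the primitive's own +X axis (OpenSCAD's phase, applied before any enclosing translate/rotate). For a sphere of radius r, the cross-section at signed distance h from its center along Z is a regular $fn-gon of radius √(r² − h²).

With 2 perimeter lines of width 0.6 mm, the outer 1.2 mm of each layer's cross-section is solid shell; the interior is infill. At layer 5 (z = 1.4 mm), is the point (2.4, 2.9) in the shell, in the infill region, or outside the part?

shell

At z = 1.4 mm: the cylinder: section is a regular 6-gon, circumradius r=4.5; the cylinder at (10.5, 9): section is a regular 6-gon, circumradius r=9; Taking the first minus the rest: starting from the r=4.5 cylinder, the r=9 cylinder at (10.5, 9) misses the remaining region (no effect) — 1 connected region; the sphere at (14.5, 4): section is a regular 6-gon, circumradius = √(r²−h²) = √(3²−2.6²) = 1.497; Merging all regions: the 2 present regions are separate (no shared area or edge), so areas and boundary lengths simply add and each stays a separate island — 2 connected regions; (rotated 45° about Z; rotation is an isometry so areas/perimeters/island counts are preserved). Overall, the cross-section has 2 separate islands. Undo the 45° rotation: the query point maps to (3.748, 0.354) in the un-rotated model frame. The nearest boundary edge runs (2.25, 3.90)→(4.50, 0.00); distance from the point to it = 0.47 mm. (Shell/infill is judged within the island containing the point — the largest one.) The point is inside the cross-section, 0.47 mm from the nearest boundary — within the 1.2 mm shell band (2 × 0.6).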